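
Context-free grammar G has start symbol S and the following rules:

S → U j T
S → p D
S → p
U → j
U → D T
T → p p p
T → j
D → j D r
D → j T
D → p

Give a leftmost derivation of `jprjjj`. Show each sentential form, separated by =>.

S=>UjT=>DTjT=>jDrTjT=>jprTjT=>jprjjT=>jprjjj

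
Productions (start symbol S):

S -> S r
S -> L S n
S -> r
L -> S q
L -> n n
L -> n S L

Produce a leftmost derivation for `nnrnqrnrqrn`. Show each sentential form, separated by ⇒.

S⇒LSn⇒SqSn⇒SrqSn⇒LSnrqSn⇒SqSnrqSn⇒LSnqSnrqSn⇒nnSnqSnrqSn⇒nnrnqSnrqSn⇒nnrnqrnrqSn⇒nnrnqrnrqrn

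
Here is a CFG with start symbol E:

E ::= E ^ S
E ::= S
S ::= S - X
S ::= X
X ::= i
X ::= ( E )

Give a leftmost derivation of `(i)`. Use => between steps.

E=>S=>X=>(E)=>(S)=>(X)=>(i)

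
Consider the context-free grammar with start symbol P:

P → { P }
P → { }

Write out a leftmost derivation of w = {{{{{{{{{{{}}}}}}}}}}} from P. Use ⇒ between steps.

P⇒{P}⇒{{P}}⇒{{{P}}}⇒{{{{P}}}}⇒{{{{{P}}}}}⇒{{{{{{P}}}}}}⇒{{{{{{{P}}}}}}}⇒{{{{{{{{P}}}}}}}}⇒{{{{{{{{{P}}}}}}}}}⇒{{{{{{{{{{P}}}}}}}}}}⇒{{{{{{{{{{{}}}}}}}}}}}

P ⇒ {P}   [P → { P }]
{P} ⇒ {{P}}   [P → { P }]
{{P}} ⇒ {{{P}}}   [P → { P }]
{{{P}}} ⇒ {{{{P}}}}   [P → { P }]
{{{{P}}}} ⇒ {{{{{P}}}}}   [P → { P }]
{{{{{P}}}}} ⇒ {{{{{{P}}}}}}   [P → { P }]
{{{{{{P}}}}}} ⇒ {{{{{{{P}}}}}}}   [P → { P }]
{{{{{{{P}}}}}}} ⇒ {{{{{{{{P}}}}}}}}   [P → { P }]
{{{{{{{{P}}}}}}}} ⇒ {{{{{{{{{P}}}}}}}}}   [P → { P }]
{{{{{{{{{P}}}}}}}}} ⇒ {{{{{{{{{{P}}}}}}}}}}   [P → { P }]
{{{{{{{{{{P}}}}}}}}}} ⇒ {{{{{{{{{{{}}}}}}}}}}}   [P → { }]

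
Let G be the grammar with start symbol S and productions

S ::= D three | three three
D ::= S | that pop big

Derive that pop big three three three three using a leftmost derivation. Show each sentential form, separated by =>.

S => D three => S three => D three three => S three three => D three three three => S three three three => D three three three three => that pop big three three three three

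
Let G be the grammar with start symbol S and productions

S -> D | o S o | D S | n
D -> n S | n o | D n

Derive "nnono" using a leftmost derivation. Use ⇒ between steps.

S ⇒ DS   [S -> D S]
DS ⇒ nSS   [D -> n S]
nSS ⇒ nnS   [S -> n]
nnS ⇒ nnoSo   [S -> o S o]
nnoSo ⇒ nnono   [S -> n]

S ⇒ DS ⇒ nSS ⇒ nnS ⇒ nnoSo ⇒ nnono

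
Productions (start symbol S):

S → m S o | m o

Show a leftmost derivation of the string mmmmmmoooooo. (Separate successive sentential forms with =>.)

S => mSo => mmSoo => mmmSooo => mmmmSoooo => mmmmmSooooo => mmmmmmoooooo

S => mSo   [S → m S o]
mSo => mmSoo   [S → m S o]
mmSoo => mmmSooo   [S → m S o]
mmmSooo => mmmmSoooo   [S → m S o]
mmmmSoooo => mmmmmSooooo   [S → m S o]
mmmmmSooooo => mmmmmmoooooo   [S → m o]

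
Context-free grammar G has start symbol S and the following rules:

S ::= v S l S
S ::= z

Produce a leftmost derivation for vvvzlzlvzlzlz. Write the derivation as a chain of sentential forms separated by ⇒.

S⇒vSlS⇒vvSlSlS⇒vvvSlSlSlS⇒vvvzlSlSlS⇒vvvzlzlSlS⇒vvvzlzlvSlSlS⇒vvvzlzlvzlSlS⇒vvvzlzlvzlzlS⇒vvvzlzlvzlzlz

S ⇒ vSlS   [S ::= v S l S]
vSlS ⇒ vvSlSlS   [S ::= v S l S]
vvSlSlS ⇒ vvvSlSlSlS   [S ::= v S l S]
vvvSlSlSlS ⇒ vvvzlSlSlS   [S ::= z]
vvvzlSlSlS ⇒ vvvzlzlSlS   [S ::= z]
vvvzlzlSlS ⇒ vvvzlzlvSlSlS   [S ::= v S l S]
vvvzlzlvSlSlS ⇒ vvvzlzlvzlSlS   [S ::= z]
vvvzlzlvzlSlS ⇒ vvvzlzlvzlzlS   [S ::= z]
vvvzlzlvzlzlS ⇒ vvvzlzlvzlzlz   [S ::= z]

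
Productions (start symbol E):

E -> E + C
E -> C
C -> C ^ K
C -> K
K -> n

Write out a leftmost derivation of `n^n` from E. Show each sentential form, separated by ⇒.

E ⇒ C   [E -> C]
C ⇒ C^K   [C -> C ^ K]
C^K ⇒ K^K   [C -> K]
K^K ⇒ n^K   [K -> n]
n^K ⇒ n^n   [K -> n]

E⇒C⇒C^K⇒K^K⇒n^K⇒n^n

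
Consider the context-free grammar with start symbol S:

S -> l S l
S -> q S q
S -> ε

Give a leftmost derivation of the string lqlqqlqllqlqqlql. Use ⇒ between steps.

S ⇒ lSl ⇒ lqSql ⇒ lqlSlql ⇒ lqlqSqlql ⇒ lqlqqSqqlql ⇒ lqlqqlSlqqlql ⇒ lqlqqlqSqlqqlql ⇒ lqlqqlqlSlqlqqlql ⇒ lqlqqlqllqlqqlql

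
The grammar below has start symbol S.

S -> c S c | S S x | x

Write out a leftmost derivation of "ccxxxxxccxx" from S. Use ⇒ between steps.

S ⇒ SSx ⇒ cScSx ⇒ ccSccSx ⇒ ccSSxccSx ⇒ ccSSxSxccSx ⇒ ccxSxSxccSx ⇒ ccxxxSxccSx ⇒ ccxxxxxccSx ⇒ ccxxxxxccxx

S ⇒ SSx   [S -> S S x]
SSx ⇒ cScSx   [S -> c S c]
cScSx ⇒ ccSccSx   [S -> c S c]
ccSccSx ⇒ ccSSxccSx   [S -> S S x]
ccSSxccSx ⇒ ccSSxSxccSx   [S -> S S x]
ccSSxSxccSx ⇒ ccxSxSxccSx   [S -> x]
ccxSxSxccSx ⇒ ccxxxSxccSx   [S -> x]
ccxxxSxccSx ⇒ ccxxxxxccSx   [S -> x]
ccxxxxxccSx ⇒ ccxxxxxccxx   [S -> x]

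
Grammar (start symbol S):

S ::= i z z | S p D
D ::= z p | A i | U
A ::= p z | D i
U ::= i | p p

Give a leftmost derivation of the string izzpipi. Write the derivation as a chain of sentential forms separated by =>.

S=>SpD=>SpDpD=>izzpDpD=>izzpUpD=>izzpipD=>izzpipU=>izzpipi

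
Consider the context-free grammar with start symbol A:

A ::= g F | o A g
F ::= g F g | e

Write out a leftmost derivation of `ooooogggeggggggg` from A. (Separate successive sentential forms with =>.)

A=>oAg=>ooAgg=>oooAggg=>ooooAgggg=>oooooAggggg=>ooooogFggggg=>oooooggFgggggg=>ooooogggFggggggg=>ooooogggeggggggg

A => oAg   [A ::= o A g]
oAg => ooAgg   [A ::= o A g]
ooAgg => oooAggg   [A ::= o A g]
oooAggg => ooooAgggg   [A ::= o A g]
ooooAgggg => oooooAggggg   [A ::= o A g]
oooooAggggg => ooooogFggggg   [A ::= g F]
ooooogFggggg => oooooggFgggggg   [F ::= g F g]
oooooggFgggggg => ooooogggFggggggg   [F ::= g F g]
ooooogggFggggggg => ooooogggeggggggg   [F ::= e]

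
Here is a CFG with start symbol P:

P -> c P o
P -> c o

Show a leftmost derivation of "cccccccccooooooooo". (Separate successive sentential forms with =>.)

P => cPo   [P -> c P o]
cPo => ccPoo   [P -> c P o]
ccPoo => cccPooo   [P -> c P o]
cccPooo => ccccPoooo   [P -> c P o]
ccccPoooo => cccccPooooo   [P -> c P o]
cccccPooooo => ccccccPoooooo   [P -> c P o]
ccccccPoooooo => cccccccPooooooo   [P -> c P o]
cccccccPooooooo => ccccccccPoooooooo   [P -> c P o]
ccccccccPoooooooo => cccccccccooooooooo   [P -> c o]

P => cPo => ccPoo => cccPooo => ccccPoooo => cccccPooooo => ccccccPoooooo => cccccccPooooooo => ccccccccPoooooooo => cccccccccooooooooo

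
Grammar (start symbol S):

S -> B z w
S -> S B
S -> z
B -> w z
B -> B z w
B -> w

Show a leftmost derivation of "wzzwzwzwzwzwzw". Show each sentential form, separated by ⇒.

S ⇒ Bzw ⇒ Bzwzw ⇒ Bzwzwzw ⇒ Bzwzwzwzw ⇒ Bzwzwzwzwzw ⇒ Bzwzwzwzwzwzw ⇒ wzzwzwzwzwzwzw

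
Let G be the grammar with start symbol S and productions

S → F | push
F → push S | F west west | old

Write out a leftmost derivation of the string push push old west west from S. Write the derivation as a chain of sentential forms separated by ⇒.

S ⇒ F ⇒ push S ⇒ push F ⇒ push F west west ⇒ push push S west west ⇒ push push F west west ⇒ push push old west west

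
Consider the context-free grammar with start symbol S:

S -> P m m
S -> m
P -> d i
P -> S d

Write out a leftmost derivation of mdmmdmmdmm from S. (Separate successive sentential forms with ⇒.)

S ⇒ Pmm ⇒ Sdmm ⇒ Pmmdmm ⇒ Sdmmdmm ⇒ Pmmdmmdmm ⇒ Sdmmdmmdmm ⇒ mdmmdmmdmm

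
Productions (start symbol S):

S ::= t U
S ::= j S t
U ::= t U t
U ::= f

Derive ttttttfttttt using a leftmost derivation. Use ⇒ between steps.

S ⇒ tU ⇒ ttUt ⇒ tttUtt ⇒ ttttUttt ⇒ tttttUtttt ⇒ ttttttUttttt ⇒ ttttttfttttt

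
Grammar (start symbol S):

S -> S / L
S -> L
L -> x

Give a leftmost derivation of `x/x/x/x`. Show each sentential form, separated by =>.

S => S/L => S/L/L => S/L/L/L => L/L/L/L => x/L/L/L => x/x/L/L => x/x/x/L => x/x/x/x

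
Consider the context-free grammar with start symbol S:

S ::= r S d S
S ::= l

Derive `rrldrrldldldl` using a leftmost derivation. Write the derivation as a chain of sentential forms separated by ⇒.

S ⇒ rSdS ⇒ rrSdSdS ⇒ rrldSdS ⇒ rrldrSdSdS ⇒ rrldrrSdSdSdS ⇒ rrldrrldSdSdS ⇒ rrldrrldldSdS ⇒ rrldrrldldldS ⇒ rrldrrldldldl

S ⇒ rSdS   [S ::= r S d S]
rSdS ⇒ rrSdSdS   [S ::= r S d S]
rrSdSdS ⇒ rrldSdS   [S ::= l]
rrldSdS ⇒ rrldrSdSdS   [S ::= r S d S]
rrldrSdSdS ⇒ rrldrrSdSdSdS   [S ::= r S d S]
rrldrrSdSdSdS ⇒ rrldrrldSdSdS   [S ::= l]
rrldrrldSdSdS ⇒ rrldrrldldSdS   [S ::= l]
rrldrrldldSdS ⇒ rrldrrldldldS   [S ::= l]
rrldrrldldldS ⇒ rrldrrldldldl   [S ::= l]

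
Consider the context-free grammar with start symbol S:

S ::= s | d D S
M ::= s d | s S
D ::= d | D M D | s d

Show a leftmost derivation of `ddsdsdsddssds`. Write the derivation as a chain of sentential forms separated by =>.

S => dDS => dDMDS => ddMDS => ddsSDS => ddsdDSDS => ddsdDMDSDS => ddsdsdMDSDS => ddsdsdsdDSDS => ddsdsdsddSDS => ddsdsdsddsDS => ddsdsdsddssdS => ddsdsdsddssds

S => dDS   [S ::= d D S]
dDS => dDMDS   [D ::= D M D]
dDMDS => ddMDS   [D ::= d]
ddMDS => ddsSDS   [M ::= s S]
ddsSDS => ddsdDSDS   [S ::= d D S]
ddsdDSDS => ddsdDMDSDS   [D ::= D M D]
ddsdDMDSDS => ddsdsdMDSDS   [D ::= s d]
ddsdsdMDSDS => ddsdsdsdDSDS   [M ::= s d]
ddsdsdsdDSDS => ddsdsdsddSDS   [D ::= d]
ddsdsdsddSDS => ddsdsdsddsDS   [S ::= s]
ddsdsdsddsDS => ddsdsdsddssdS   [D ::= s d]
ddsdsdsddssdS => ddsdsdsddssds   [S ::= s]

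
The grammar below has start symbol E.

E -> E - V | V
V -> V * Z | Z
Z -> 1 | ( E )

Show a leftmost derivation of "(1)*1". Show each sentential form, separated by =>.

E => V   [E -> V]
V => V*Z   [V -> V * Z]
V*Z => Z*Z   [V -> Z]
Z*Z => (E)*Z   [Z -> ( E )]
(E)*Z => (V)*Z   [E -> V]
(V)*Z => (Z)*Z   [V -> Z]
(Z)*Z => (1)*Z   [Z -> 1]
(1)*Z => (1)*1   [Z -> 1]

E => V => V*Z => Z*Z => (E)*Z => (V)*Z => (Z)*Z => (1)*Z => (1)*1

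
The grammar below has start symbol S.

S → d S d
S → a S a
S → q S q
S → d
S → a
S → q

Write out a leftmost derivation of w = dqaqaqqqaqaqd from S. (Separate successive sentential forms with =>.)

S => dSd   [S → d S d]
dSd => dqSqd   [S → q S q]
dqSqd => dqaSaqd   [S → a S a]
dqaSaqd => dqaqSqaqd   [S → q S q]
dqaqSqaqd => dqaqaSaqaqd   [S → a S a]
dqaqaSaqaqd => dqaqaqSqaqaqd   [S → q S q]
dqaqaqSqaqaqd => dqaqaqqqaqaqd   [S → q]

S => dSd => dqSqd => dqaSaqd => dqaqSqaqd => dqaqaSaqaqd => dqaqaqSqaqaqd => dqaqaqqqaqaqd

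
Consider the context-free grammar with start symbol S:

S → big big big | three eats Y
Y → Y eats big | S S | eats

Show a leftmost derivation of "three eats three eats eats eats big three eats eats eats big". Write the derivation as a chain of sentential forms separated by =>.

S => three eats Y => three eats S S => three eats three eats Y S => three eats three eats Y eats big S => three eats three eats eats eats big S => three eats three eats eats eats big three eats Y => three eats three eats eats eats big three eats Y eats big => three eats three eats eats eats big three eats eats eats big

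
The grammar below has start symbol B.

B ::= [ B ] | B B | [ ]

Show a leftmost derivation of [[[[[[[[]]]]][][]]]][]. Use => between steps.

B => BB   [B ::= B B]
BB => [B]B   [B ::= [ B ]]
[B]B => [[B]]B   [B ::= [ B ]]
[[B]]B => [[[B]]]B   [B ::= [ B ]]
[[[B]]]B => [[[BB]]]B   [B ::= B B]
[[[BB]]]B => [[[BBB]]]B   [B ::= B B]
[[[BBB]]]B => [[[[B]BB]]]B   [B ::= [ B ]]
[[[[B]BB]]]B => [[[[[B]]BB]]]B   [B ::= [ B ]]
[[[[[B]]BB]]]B => [[[[[[B]]]BB]]]B   [B ::= [ B ]]
[[[[[[B]]]BB]]]B => [[[[[[[B]]]]BB]]]B   [B ::= [ B ]]
[[[[[[[B]]]]BB]]]B => [[[[[[[[]]]]]BB]]]B   [B ::= [ ]]
[[[[[[[[]]]]]BB]]]B => [[[[[[[[]]]]][]B]]]B   [B ::= [ ]]
[[[[[[[[]]]]][]B]]]B => [[[[[[[[]]]]][][]]]]B   [B ::= [ ]]
[[[[[[[[]]]]][][]]]]B => [[[[[[[[]]]]][][]]]][]   [B ::= [ ]]

B => BB => [B]B => [[B]]B => [[[B]]]B => [[[BB]]]B => [[[BBB]]]B => [[[[B]BB]]]B => [[[[[B]]BB]]]B => [[[[[[B]]]BB]]]B => [[[[[[[B]]]]BB]]]B => [[[[[[[[]]]]]BB]]]B => [[[[[[[[]]]]][]B]]]B => [[[[[[[[]]]]][][]]]]B => [[[[[[[[]]]]][][]]]][]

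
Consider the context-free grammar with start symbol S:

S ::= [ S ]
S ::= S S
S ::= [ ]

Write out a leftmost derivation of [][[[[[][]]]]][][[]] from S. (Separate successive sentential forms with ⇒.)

S ⇒ SS ⇒ []S ⇒ []SS ⇒ []SSS ⇒ [][S]SS ⇒ [][[S]]SS ⇒ [][[[S]]]SS ⇒ [][[[[S]]]]SS ⇒ [][[[[SS]]]]SS ⇒ [][[[[[]S]]]]SS ⇒ [][[[[[][]]]]]SS ⇒ [][[[[[][]]]]][]S ⇒ [][[[[[][]]]]][][S] ⇒ [][[[[[][]]]]][][[]]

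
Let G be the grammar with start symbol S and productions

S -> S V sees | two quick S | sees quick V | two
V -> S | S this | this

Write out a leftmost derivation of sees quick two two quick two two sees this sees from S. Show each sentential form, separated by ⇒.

S ⇒ sees quick V ⇒ sees quick S ⇒ sees quick S V sees ⇒ sees quick two V sees ⇒ sees quick two S this sees ⇒ sees quick two two quick S this sees ⇒ sees quick two two quick S V sees this sees ⇒ sees quick two two quick two V sees this sees ⇒ sees quick two two quick two S sees this sees ⇒ sees quick two two quick two two sees this sees

S ⇒ sees quick V   [S -> sees quick V]
sees quick V ⇒ sees quick S   [V -> S]
sees quick S ⇒ sees quick S V sees   [S -> S V sees]
sees quick S V sees ⇒ sees quick two V sees   [S -> two]
sees quick two V sees ⇒ sees quick two S this sees   [V -> S this]
sees quick two S this sees ⇒ sees quick two two quick S this sees   [S -> two quick S]
sees quick two two quick S this sees ⇒ sees quick two two quick S V sees this sees   [S -> S V sees]
sees quick two two quick S V sees this sees ⇒ sees quick two two quick two V sees this sees   [S -> two]
sees quick two two quick two V sees this sees ⇒ sees quick two two quick two S sees this sees   [V -> S]
sees quick two two quick two S sees this sees ⇒ sees quick two two quick two two sees this sees   [S -> two]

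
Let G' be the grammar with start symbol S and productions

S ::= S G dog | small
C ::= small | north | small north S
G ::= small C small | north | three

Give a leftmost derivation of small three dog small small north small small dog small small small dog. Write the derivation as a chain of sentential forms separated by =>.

S => S G dog   [S ::= S G dog]
S G dog => S G dog G dog   [S ::= S G dog]
S G dog G dog => S G dog G dog G dog   [S ::= S G dog]
S G dog G dog G dog => small G dog G dog G dog   [S ::= small]
small G dog G dog G dog => small three dog G dog G dog   [G ::= three]
small three dog G dog G dog => small three dog small C small dog G dog   [G ::= small C small]
small three dog small C small dog G dog => small three dog small small north S small dog G dog   [C ::= small north S]
small three dog small small north S small dog G dog => small three dog small small north small small dog G dog   [S ::= small]
small three dog small small north small small dog G dog => small three dog small small north small small dog small C small dog   [G ::= small C small]
small three dog small small north small small dog small C small dog => small three dog small small north small small dog small small small dog   [C ::= small]

S => S G dog => S G dog G dog => S G dog G dog G dog => small G dog G dog G dog => small three dog G dog G dog => small three dog small C small dog G dog => small three dog small small north S small dog G dog => small three dog small small north small small dog G dog => small three dog small small north small small dog small C small dog => small three dog small small north small small dog small small small dog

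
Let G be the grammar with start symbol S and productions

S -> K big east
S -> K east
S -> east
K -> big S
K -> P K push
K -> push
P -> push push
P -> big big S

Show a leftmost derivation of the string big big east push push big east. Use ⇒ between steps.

S ⇒ K big east ⇒ P K push big east ⇒ big big S K push big east ⇒ big big east K push big east ⇒ big big east push push big east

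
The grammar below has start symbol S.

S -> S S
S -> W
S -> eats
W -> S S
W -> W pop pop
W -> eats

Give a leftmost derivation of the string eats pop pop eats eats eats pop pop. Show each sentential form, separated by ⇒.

S ⇒ W ⇒ W pop pop ⇒ S S pop pop ⇒ S S S pop pop ⇒ S S S S pop pop ⇒ W S S S pop pop ⇒ W pop pop S S S pop pop ⇒ eats pop pop S S S pop pop ⇒ eats pop pop W S S pop pop ⇒ eats pop pop eats S S pop pop ⇒ eats pop pop eats eats S pop pop ⇒ eats pop pop eats eats eats pop pop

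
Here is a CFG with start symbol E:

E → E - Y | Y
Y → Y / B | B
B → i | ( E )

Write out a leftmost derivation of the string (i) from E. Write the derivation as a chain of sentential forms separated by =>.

E => Y   [E → Y]
Y => B   [Y → B]
B => (E)   [B → ( E )]
(E) => (Y)   [E → Y]
(Y) => (B)   [Y → B]
(B) => (i)   [B → i]

E => Y => B => (E) => (Y) => (B) => (i)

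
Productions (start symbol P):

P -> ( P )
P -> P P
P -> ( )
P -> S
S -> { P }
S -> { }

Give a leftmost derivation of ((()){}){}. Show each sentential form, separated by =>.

P=>PP=>(P)P=>(PP)P=>((P)P)P=>((())P)P=>((())S)P=>((()){})P=>((()){})S=>((()){}){}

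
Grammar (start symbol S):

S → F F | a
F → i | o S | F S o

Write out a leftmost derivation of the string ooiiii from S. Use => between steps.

S => FF   [S → F F]
FF => oSF   [F → o S]
oSF => oFFF   [S → F F]
oFFF => ooSFF   [F → o S]
ooSFF => ooFFFF   [S → F F]
ooFFFF => ooiFFF   [F → i]
ooiFFF => ooiiFF   [F → i]
ooiiFF => ooiiiF   [F → i]
ooiiiF => ooiiii   [F → i]

S=>FF=>oSF=>oFFF=>ooSFF=>ooFFFF=>ooiFFF=>ooiiFF=>ooiiiF=>ooiiii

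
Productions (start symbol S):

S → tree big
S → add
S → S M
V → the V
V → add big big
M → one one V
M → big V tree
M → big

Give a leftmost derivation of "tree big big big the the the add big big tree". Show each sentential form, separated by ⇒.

S ⇒ S M ⇒ S M M ⇒ tree big M M ⇒ tree big big M ⇒ tree big big big V tree ⇒ tree big big big the V tree ⇒ tree big big big the the V tree ⇒ tree big big big the the the V tree ⇒ tree big big big the the the add big big tree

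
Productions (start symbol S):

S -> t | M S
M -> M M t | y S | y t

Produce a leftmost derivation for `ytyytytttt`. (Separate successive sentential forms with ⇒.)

S⇒MS⇒ytS⇒ytMS⇒ytySS⇒ytyMSS⇒ytyMMtSS⇒ytyytMtSS⇒ytyytyttSS⇒ytyytytttS⇒ytyytytttt

S ⇒ MS   [S -> M S]
MS ⇒ ytS   [M -> y t]
ytS ⇒ ytMS   [S -> M S]
ytMS ⇒ ytySS   [M -> y S]
ytySS ⇒ ytyMSS   [S -> M S]
ytyMSS ⇒ ytyMMtSS   [M -> M M t]
ytyMMtSS ⇒ ytyytMtSS   [M -> y t]
ytyytMtSS ⇒ ytyytyttSS   [M -> y t]
ytyytyttSS ⇒ ytyytytttS   [S -> t]
ytyytytttS ⇒ ytyytytttt   [S -> t]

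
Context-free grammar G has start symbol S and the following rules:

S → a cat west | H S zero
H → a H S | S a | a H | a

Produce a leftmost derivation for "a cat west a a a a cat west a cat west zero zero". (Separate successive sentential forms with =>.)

S => H S zero => S a S zero => a cat west a S zero => a cat west a H S zero zero => a cat west a a H S S zero zero => a cat west a a a S S zero zero => a cat west a a a a cat west S zero zero => a cat west a a a a cat west a cat west zero zero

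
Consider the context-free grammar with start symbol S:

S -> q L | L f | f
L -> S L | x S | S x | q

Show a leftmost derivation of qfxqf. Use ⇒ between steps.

S ⇒ Lf   [S -> L f]
Lf ⇒ SLf   [L -> S L]
SLf ⇒ qLLf   [S -> q L]
qLLf ⇒ qSxLf   [L -> S x]
qSxLf ⇒ qfxLf   [S -> f]
qfxLf ⇒ qfxqf   [L -> q]

S ⇒ Lf ⇒ SLf ⇒ qLLf ⇒ qSxLf ⇒ qfxLf ⇒ qfxqf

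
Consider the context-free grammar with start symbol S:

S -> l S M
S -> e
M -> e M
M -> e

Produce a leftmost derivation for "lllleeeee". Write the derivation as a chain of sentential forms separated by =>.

S => lSM => llSMM => lllSMMM => llllSMMMM => lllleMMMM => lllleeMMM => lllleeeMM => lllleeeeM => lllleeeee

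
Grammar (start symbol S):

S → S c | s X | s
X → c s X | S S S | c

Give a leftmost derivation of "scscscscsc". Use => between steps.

S => sX   [S → s X]
sX => scsX   [X → c s X]
scsX => scscsX   [X → c s X]
scscsX => scscscsX   [X → c s X]
scscscsX => scscscscsX   [X → c s X]
scscscscsX => scscscscsc   [X → c]

S => sX => scsX => scscsX => scscscsX => scscscscsX => scscscscsc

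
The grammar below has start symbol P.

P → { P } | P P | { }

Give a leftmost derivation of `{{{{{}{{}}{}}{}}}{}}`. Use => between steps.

P => {P} => {PP} => {{P}P} => {{{P}}P} => {{{PP}}P} => {{{{P}P}}P} => {{{{PP}P}}P} => {{{{PPP}P}}P} => {{{{{}PP}P}}P} => {{{{{}{P}P}P}}P} => {{{{{}{{}}P}P}}P} => {{{{{}{{}}{}}P}}P} => {{{{{}{{}}{}}{}}}P} => {{{{{}{{}}{}}{}}}{}}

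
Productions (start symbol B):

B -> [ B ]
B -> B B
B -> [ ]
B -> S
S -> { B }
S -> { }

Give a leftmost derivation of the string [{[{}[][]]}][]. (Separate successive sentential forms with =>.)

B => BB   [B -> B B]
BB => [B]B   [B -> [ B ]]
[B]B => [S]B   [B -> S]
[S]B => [{B}]B   [S -> { B }]
[{B}]B => [{[B]}]B   [B -> [ B ]]
[{[B]}]B => [{[BB]}]B   [B -> B B]
[{[BB]}]B => [{[BBB]}]B   [B -> B B]
[{[BBB]}]B => [{[SBB]}]B   [B -> S]
[{[SBB]}]B => [{[{}BB]}]B   [S -> { }]
[{[{}BB]}]B => [{[{}[]B]}]B   [B -> [ ]]
[{[{}[]B]}]B => [{[{}[][]]}]B   [B -> [ ]]
[{[{}[][]]}]B => [{[{}[][]]}][]   [B -> [ ]]

B=>BB=>[B]B=>[S]B=>[{B}]B=>[{[B]}]B=>[{[BB]}]B=>[{[BBB]}]B=>[{[SBB]}]B=>[{[{}BB]}]B=>[{[{}[]B]}]B=>[{[{}[][]]}]B=>[{[{}[][]]}][]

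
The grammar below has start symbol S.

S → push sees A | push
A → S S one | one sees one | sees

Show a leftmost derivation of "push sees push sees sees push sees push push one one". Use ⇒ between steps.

S ⇒ push sees A ⇒ push sees S S one ⇒ push sees push sees A S one ⇒ push sees push sees sees S one ⇒ push sees push sees sees push sees A one ⇒ push sees push sees sees push sees S S one one ⇒ push sees push sees sees push sees push S one one ⇒ push sees push sees sees push sees push push one one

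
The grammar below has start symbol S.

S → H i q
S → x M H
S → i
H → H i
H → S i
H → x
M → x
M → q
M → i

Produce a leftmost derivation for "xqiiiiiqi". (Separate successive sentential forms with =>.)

S => xMH   [S → x M H]
xMH => xqH   [M → q]
xqH => xqSi   [H → S i]
xqSi => xqHiqi   [S → H i q]
xqHiqi => xqHiiqi   [H → H i]
xqHiiqi => xqHiiiqi   [H → H i]
xqHiiiqi => xqSiiiiqi   [H → S i]
xqSiiiiqi => xqiiiiiqi   [S → i]

S=>xMH=>xqH=>xqSi=>xqHiqi=>xqHiiqi=>xqHiiiqi=>xqSiiiiqi=>xqiiiiiqi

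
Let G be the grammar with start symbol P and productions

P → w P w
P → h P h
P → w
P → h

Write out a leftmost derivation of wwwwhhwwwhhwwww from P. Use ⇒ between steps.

P⇒wPw⇒wwPww⇒wwwPwww⇒wwwwPwwww⇒wwwwhPhwwww⇒wwwwhhPhhwwww⇒wwwwhhwPwhhwwww⇒wwwwhhwwwhhwwww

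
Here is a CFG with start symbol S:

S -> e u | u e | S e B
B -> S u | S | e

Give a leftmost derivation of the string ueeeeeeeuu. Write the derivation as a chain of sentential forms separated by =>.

S=>SeB=>SeBeB=>SeBeBeB=>ueeBeBeB=>ueeeeBeB=>ueeeeeeB=>ueeeeeeSu=>ueeeeeeeuu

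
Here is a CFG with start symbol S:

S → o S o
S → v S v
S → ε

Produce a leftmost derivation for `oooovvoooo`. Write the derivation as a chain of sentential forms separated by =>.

S => oSo => ooSoo => oooSooo => ooooSoooo => oooovSvoooo => oooovvoooo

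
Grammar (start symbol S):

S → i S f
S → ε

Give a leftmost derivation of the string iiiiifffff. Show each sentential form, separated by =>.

S=>iSf=>iiSff=>iiiSfff=>iiiiSffff=>iiiiiSfffff=>iiiiifffff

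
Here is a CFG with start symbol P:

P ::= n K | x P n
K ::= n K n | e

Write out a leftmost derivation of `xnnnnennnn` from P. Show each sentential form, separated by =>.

P => xPn => xnKn => xnnKnn => xnnnKnnn => xnnnnKnnnn => xnnnnennnn

P => xPn   [P ::= x P n]
xPn => xnKn   [P ::= n K]
xnKn => xnnKnn   [K ::= n K n]
xnnKnn => xnnnKnnn   [K ::= n K n]
xnnnKnnn => xnnnnKnnnn   [K ::= n K n]
xnnnnKnnnn => xnnnnennnn   [K ::= e]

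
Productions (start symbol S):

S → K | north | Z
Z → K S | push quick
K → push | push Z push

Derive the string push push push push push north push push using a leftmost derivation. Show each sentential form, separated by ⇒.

S ⇒ K   [S → K]
K ⇒ push Z push   [K → push Z push]
push Z push ⇒ push K S push   [Z → K S]
push K S push ⇒ push push S push   [K → push]
push push S push ⇒ push push K push   [S → K]
push push K push ⇒ push push push Z push push   [K → push Z push]
push push push Z push push ⇒ push push push K S push push   [Z → K S]
push push push K S push push ⇒ push push push push S push push   [K → push]
push push push push S push push ⇒ push push push push Z push push   [S → Z]
push push push push Z push push ⇒ push push push push K S push push   [Z → K S]
push push push push K S push push ⇒ push push push push push S push push   [K → push]
push push push push push S push push ⇒ push push push push push north push push   [S → north]

S ⇒ K ⇒ push Z push ⇒ push K S push ⇒ push push S push ⇒ push push K push ⇒ push push push Z push push ⇒ push push push K S push push ⇒ push push push push S push push ⇒ push push push push Z push push ⇒ push push push push K S push push ⇒ push push push push push S push push ⇒ push push push push push north push push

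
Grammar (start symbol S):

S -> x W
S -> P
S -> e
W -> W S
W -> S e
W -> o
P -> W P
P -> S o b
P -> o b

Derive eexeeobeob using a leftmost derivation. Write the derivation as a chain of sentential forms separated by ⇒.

S ⇒ P ⇒ WP ⇒ WSP ⇒ WSSP ⇒ SeSSP ⇒ eeSSP ⇒ eexWSP ⇒ eexWSSP ⇒ eexSeSSP ⇒ eexeeSSP ⇒ eexeePSP ⇒ eexeeobSP ⇒ eexeeobeP ⇒ eexeeobeob

S ⇒ P   [S -> P]
P ⇒ WP   [P -> W P]
WP ⇒ WSP   [W -> W S]
WSP ⇒ WSSP   [W -> W S]
WSSP ⇒ SeSSP   [W -> S e]
SeSSP ⇒ eeSSP   [S -> e]
eeSSP ⇒ eexWSP   [S -> x W]
eexWSP ⇒ eexWSSP   [W -> W S]
eexWSSP ⇒ eexSeSSP   [W -> S e]
eexSeSSP ⇒ eexeeSSP   [S -> e]
eexeeSSP ⇒ eexeePSP   [S -> P]
eexeePSP ⇒ eexeeobSP   [P -> o b]
eexeeobSP ⇒ eexeeobeP   [S -> e]
eexeeobeP ⇒ eexeeobeob   [P -> o b]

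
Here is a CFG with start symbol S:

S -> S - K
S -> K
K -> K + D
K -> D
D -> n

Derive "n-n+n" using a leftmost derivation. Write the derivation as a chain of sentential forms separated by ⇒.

S ⇒ S-K ⇒ K-K ⇒ D-K ⇒ n-K ⇒ n-K+D ⇒ n-D+D ⇒ n-n+D ⇒ n-n+n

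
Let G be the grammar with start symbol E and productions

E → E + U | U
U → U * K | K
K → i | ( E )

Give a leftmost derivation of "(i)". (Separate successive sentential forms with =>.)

E => U   [E → U]
U => K   [U → K]
K => (E)   [K → ( E )]
(E) => (U)   [E → U]
(U) => (K)   [U → K]
(K) => (i)   [K → i]

E=>U=>K=>(E)=>(U)=>(K)=>(i)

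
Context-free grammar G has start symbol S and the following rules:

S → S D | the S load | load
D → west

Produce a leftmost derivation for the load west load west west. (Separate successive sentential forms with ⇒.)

S ⇒ S D ⇒ S D D ⇒ the S load D D ⇒ the S D load D D ⇒ the load D load D D ⇒ the load west load D D ⇒ the load west load west D ⇒ the load west load west west

S ⇒ S D   [S → S D]
S D ⇒ S D D   [S → S D]
S D D ⇒ the S load D D   [S → the S load]
the S load D D ⇒ the S D load D D   [S → S D]
the S D load D D ⇒ the load D load D D   [S → load]
the load D load D D ⇒ the load west load D D   [D → west]
the load west load D D ⇒ the load west load west D   [D → west]
the load west load west D ⇒ the load west load west west   [D → west]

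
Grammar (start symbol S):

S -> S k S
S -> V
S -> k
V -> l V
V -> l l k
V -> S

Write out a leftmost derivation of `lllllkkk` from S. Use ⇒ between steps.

S ⇒ SkS ⇒ VkS ⇒ lVkS ⇒ llVkS ⇒ lllVkS ⇒ lllllkkS ⇒ lllllkkk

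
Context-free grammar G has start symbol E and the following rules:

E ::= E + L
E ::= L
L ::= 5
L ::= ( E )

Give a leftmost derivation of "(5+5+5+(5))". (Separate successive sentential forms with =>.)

E => L => (E) => (E+L) => (E+L+L) => (E+L+L+L) => (L+L+L+L) => (5+L+L+L) => (5+5+L+L) => (5+5+5+L) => (5+5+5+(E)) => (5+5+5+(L)) => (5+5+5+(5))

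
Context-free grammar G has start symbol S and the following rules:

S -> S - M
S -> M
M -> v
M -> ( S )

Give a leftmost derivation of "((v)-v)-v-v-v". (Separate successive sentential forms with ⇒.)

S ⇒ S-M ⇒ S-M-M ⇒ S-M-M-M ⇒ M-M-M-M ⇒ (S)-M-M-M ⇒ (S-M)-M-M-M ⇒ (M-M)-M-M-M ⇒ ((S)-M)-M-M-M ⇒ ((M)-M)-M-M-M ⇒ ((v)-M)-M-M-M ⇒ ((v)-v)-M-M-M ⇒ ((v)-v)-v-M-M ⇒ ((v)-v)-v-v-M ⇒ ((v)-v)-v-v-v

S ⇒ S-M   [S -> S - M]
S-M ⇒ S-M-M   [S -> S - M]
S-M-M ⇒ S-M-M-M   [S -> S - M]
S-M-M-M ⇒ M-M-M-M   [S -> M]
M-M-M-M ⇒ (S)-M-M-M   [M -> ( S )]
(S)-M-M-M ⇒ (S-M)-M-M-M   [S -> S - M]
(S-M)-M-M-M ⇒ (M-M)-M-M-M   [S -> M]
(M-M)-M-M-M ⇒ ((S)-M)-M-M-M   [M -> ( S )]
((S)-M)-M-M-M ⇒ ((M)-M)-M-M-M   [S -> M]
((M)-M)-M-M-M ⇒ ((v)-M)-M-M-M   [M -> v]
((v)-M)-M-M-M ⇒ ((v)-v)-M-M-M   [M -> v]
((v)-v)-M-M-M ⇒ ((v)-v)-v-M-M   [M -> v]
((v)-v)-v-M-M ⇒ ((v)-v)-v-v-M   [M -> v]
((v)-v)-v-v-M ⇒ ((v)-v)-v-v-v   [M -> v]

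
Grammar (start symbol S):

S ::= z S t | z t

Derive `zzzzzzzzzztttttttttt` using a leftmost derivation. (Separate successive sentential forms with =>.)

S => zSt   [S ::= z S t]
zSt => zzStt   [S ::= z S t]
zzStt => zzzSttt   [S ::= z S t]
zzzSttt => zzzzStttt   [S ::= z S t]
zzzzStttt => zzzzzSttttt   [S ::= z S t]
zzzzzSttttt => zzzzzzStttttt   [S ::= z S t]
zzzzzzStttttt => zzzzzzzSttttttt   [S ::= z S t]
zzzzzzzSttttttt => zzzzzzzzStttttttt   [S ::= z S t]
zzzzzzzzStttttttt => zzzzzzzzzSttttttttt   [S ::= z S t]
zzzzzzzzzSttttttttt => zzzzzzzzzztttttttttt   [S ::= z t]

S => zSt => zzStt => zzzSttt => zzzzStttt => zzzzzSttttt => zzzzzzStttttt => zzzzzzzSttttttt => zzzzzzzzStttttttt => zzzzzzzzzSttttttttt => zzzzzzzzzztttttttttt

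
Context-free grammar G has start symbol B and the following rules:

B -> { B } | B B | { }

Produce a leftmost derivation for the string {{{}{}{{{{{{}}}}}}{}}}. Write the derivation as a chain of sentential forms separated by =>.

B => {B}   [B -> { B }]
{B} => {{B}}   [B -> { B }]
{{B}} => {{BB}}   [B -> B B]
{{BB}} => {{{}B}}   [B -> { }]
{{{}B}} => {{{}BB}}   [B -> B B]
{{{}BB}} => {{{}{}B}}   [B -> { }]
{{{}{}B}} => {{{}{}BB}}   [B -> B B]
{{{}{}BB}} => {{{}{}{B}B}}   [B -> { B }]
{{{}{}{B}B}} => {{{}{}{{B}}B}}   [B -> { B }]
{{{}{}{{B}}B}} => {{{}{}{{{B}}}B}}   [B -> { B }]
{{{}{}{{{B}}}B}} => {{{}{}{{{{B}}}}B}}   [B -> { B }]
{{{}{}{{{{B}}}}B}} => {{{}{}{{{{{B}}}}}B}}   [B -> { B }]
{{{}{}{{{{{B}}}}}B}} => {{{}{}{{{{{{}}}}}}B}}   [B -> { }]
{{{}{}{{{{{{}}}}}}B}} => {{{}{}{{{{{{}}}}}}{}}}   [B -> { }]

B => {B} => {{B}} => {{BB}} => {{{}B}} => {{{}BB}} => {{{}{}B}} => {{{}{}BB}} => {{{}{}{B}B}} => {{{}{}{{B}}B}} => {{{}{}{{{B}}}B}} => {{{}{}{{{{B}}}}B}} => {{{}{}{{{{{B}}}}}B}} => {{{}{}{{{{{{}}}}}}B}} => {{{}{}{{{{{{}}}}}}{}}}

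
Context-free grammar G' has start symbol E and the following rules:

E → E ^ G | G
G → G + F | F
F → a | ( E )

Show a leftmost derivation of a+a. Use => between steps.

E => G => G+F => F+F => a+F => a+a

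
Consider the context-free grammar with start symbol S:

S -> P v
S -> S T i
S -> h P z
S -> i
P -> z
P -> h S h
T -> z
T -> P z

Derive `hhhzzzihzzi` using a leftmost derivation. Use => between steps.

S=>STi=>hPzTi=>hhShzTi=>hhSTihzTi=>hhhPzTihzTi=>hhhzzTihzTi=>hhhzzzihzTi=>hhhzzzihzzi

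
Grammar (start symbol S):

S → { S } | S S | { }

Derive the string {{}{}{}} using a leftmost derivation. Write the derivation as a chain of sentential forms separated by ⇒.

S ⇒ {S} ⇒ {SS} ⇒ {SSS} ⇒ {{}SS} ⇒ {{}{}S} ⇒ {{}{}{}}

S ⇒ {S}   [S → { S }]
{S} ⇒ {SS}   [S → S S]
{SS} ⇒ {SSS}   [S → S S]
{SSS} ⇒ {{}SS}   [S → { }]
{{}SS} ⇒ {{}{}S}   [S → { }]
{{}{}S} ⇒ {{}{}{}}   [S → { }]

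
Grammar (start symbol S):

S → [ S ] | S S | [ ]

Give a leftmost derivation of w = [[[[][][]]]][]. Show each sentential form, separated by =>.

S => SS => [S]S => [[S]]S => [[[S]]]S => [[[SS]]]S => [[[SSS]]]S => [[[[]SS]]]S => [[[[][]S]]]S => [[[[][][]]]]S => [[[[][][]]]][]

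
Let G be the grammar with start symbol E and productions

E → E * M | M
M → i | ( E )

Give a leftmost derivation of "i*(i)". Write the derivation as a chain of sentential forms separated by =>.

E => E*M   [E → E * M]
E*M => M*M   [E → M]
M*M => i*M   [M → i]
i*M => i*(E)   [M → ( E )]
i*(E) => i*(M)   [E → M]
i*(M) => i*(i)   [M → i]

E => E*M => M*M => i*M => i*(E) => i*(M) => i*(i)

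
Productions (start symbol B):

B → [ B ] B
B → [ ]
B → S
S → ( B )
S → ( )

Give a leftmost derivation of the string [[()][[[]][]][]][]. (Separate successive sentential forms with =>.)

B => [B]B   [B → [ B ] B]
[B]B => [[B]B]B   [B → [ B ] B]
[[B]B]B => [[S]B]B   [B → S]
[[S]B]B => [[()]B]B   [S → ( )]
[[()]B]B => [[()][B]B]B   [B → [ B ] B]
[[()][B]B]B => [[()][[B]B]B]B   [B → [ B ] B]
[[()][[B]B]B]B => [[()][[[]]B]B]B   [B → [ ]]
[[()][[[]]B]B]B => [[()][[[]][]]B]B   [B → [ ]]
[[()][[[]][]]B]B => [[()][[[]][]][]]B   [B → [ ]]
[[()][[[]][]][]]B => [[()][[[]][]][]][]   [B → [ ]]

B => [B]B => [[B]B]B => [[S]B]B => [[()]B]B => [[()][B]B]B => [[()][[B]B]B]B => [[()][[[]]B]B]B => [[()][[[]][]]B]B => [[()][[[]][]][]]B => [[()][[[]][]][]][]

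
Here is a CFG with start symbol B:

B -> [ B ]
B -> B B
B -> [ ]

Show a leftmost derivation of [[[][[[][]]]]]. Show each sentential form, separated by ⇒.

B ⇒ [B] ⇒ [[B]] ⇒ [[BB]] ⇒ [[[]B]] ⇒ [[[][B]]] ⇒ [[[][[B]]]] ⇒ [[[][[BB]]]] ⇒ [[[][[[]B]]]] ⇒ [[[][[[][]]]]]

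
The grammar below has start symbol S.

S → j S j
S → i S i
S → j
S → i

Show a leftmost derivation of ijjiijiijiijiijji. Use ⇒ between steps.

S ⇒ iSi   [S → i S i]
iSi ⇒ ijSji   [S → j S j]
ijSji ⇒ ijjSjji   [S → j S j]
ijjSjji ⇒ ijjiSijji   [S → i S i]
ijjiSijji ⇒ ijjiiSiijji   [S → i S i]
ijjiiSiijji ⇒ ijjiijSjiijji   [S → j S j]
ijjiijSjiijji ⇒ ijjiijiSijiijji   [S → i S i]
ijjiijiSijiijji ⇒ ijjiijiiSiijiijji   [S → i S i]
ijjiijiiSiijiijji ⇒ ijjiijiijiijiijji   [S → j]

S⇒iSi⇒ijSji⇒ijjSjji⇒ijjiSijji⇒ijjiiSiijji⇒ijjiijSjiijji⇒ijjiijiSijiijji⇒ijjiijiiSiijiijji⇒ijjiijiijiijiijji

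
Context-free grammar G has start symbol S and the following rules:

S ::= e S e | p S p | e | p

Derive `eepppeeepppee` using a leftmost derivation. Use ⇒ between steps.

S⇒eSe⇒eeSee⇒eepSpee⇒eeppSppee⇒eepppSpppee⇒eepppeSepppee⇒eepppeeepppee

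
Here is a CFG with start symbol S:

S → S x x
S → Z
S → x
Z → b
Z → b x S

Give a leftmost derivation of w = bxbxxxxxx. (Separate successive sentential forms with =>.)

S => Sxx => Sxxxx => Zxxxx => bxSxxxx => bxSxxxxxx => bxZxxxxxx => bxbxxxxxx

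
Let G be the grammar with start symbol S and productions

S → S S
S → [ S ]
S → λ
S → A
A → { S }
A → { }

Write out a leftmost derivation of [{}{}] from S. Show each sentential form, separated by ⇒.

S⇒[S]⇒[SS]⇒[AS]⇒[{}S]⇒[{}A]⇒[{}{S}]⇒[{}{}]

S ⇒ [S]   [S → [ S ]]
[S] ⇒ [SS]   [S → S S]
[SS] ⇒ [AS]   [S → A]
[AS] ⇒ [{}S]   [A → { }]
[{}S] ⇒ [{}A]   [S → A]
[{}A] ⇒ [{}{S}]   [A → { S }]
[{}{S}] ⇒ [{}{}]   [S → λ]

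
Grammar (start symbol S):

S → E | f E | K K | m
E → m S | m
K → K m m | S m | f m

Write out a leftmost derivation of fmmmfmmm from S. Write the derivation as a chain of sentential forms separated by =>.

S=>KK=>fmK=>fmSm=>fmKKm=>fmSmKm=>fmmmKm=>fmmmSmm=>fmmmfEmm=>fmmmfmmm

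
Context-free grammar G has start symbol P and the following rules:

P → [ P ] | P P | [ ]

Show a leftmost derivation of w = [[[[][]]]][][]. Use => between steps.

P => PP => PPP => [P]PP => [[P]]PP => [[[P]]]PP => [[[PP]]]PP => [[[[]P]]]PP => [[[[][]]]]PP => [[[[][]]]][]P => [[[[][]]]][][]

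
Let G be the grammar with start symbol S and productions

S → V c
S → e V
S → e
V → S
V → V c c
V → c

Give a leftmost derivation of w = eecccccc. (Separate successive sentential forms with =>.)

S => eV => eVcc => eVcccc => eScccc => eVccccc => eSccccc => eeVccccc => eecccccc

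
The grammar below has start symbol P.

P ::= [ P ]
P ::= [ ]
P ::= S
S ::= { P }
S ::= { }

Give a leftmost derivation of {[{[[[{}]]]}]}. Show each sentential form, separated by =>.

P => S   [P ::= S]
S => {P}   [S ::= { P }]
{P} => {[P]}   [P ::= [ P ]]
{[P]} => {[S]}   [P ::= S]
{[S]} => {[{P}]}   [S ::= { P }]
{[{P}]} => {[{[P]}]}   [P ::= [ P ]]
{[{[P]}]} => {[{[[P]]}]}   [P ::= [ P ]]
{[{[[P]]}]} => {[{[[[P]]]}]}   [P ::= [ P ]]
{[{[[[P]]]}]} => {[{[[[S]]]}]}   [P ::= S]
{[{[[[S]]]}]} => {[{[[[{}]]]}]}   [S ::= { }]

P => S => {P} => {[P]} => {[S]} => {[{P}]} => {[{[P]}]} => {[{[[P]]}]} => {[{[[[P]]]}]} => {[{[[[S]]]}]} => {[{[[[{}]]]}]}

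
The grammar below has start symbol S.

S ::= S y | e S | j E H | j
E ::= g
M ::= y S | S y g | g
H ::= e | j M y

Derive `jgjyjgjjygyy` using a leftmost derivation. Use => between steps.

S=>jEH=>jgH=>jgjMy=>jgjySy=>jgjyjEHy=>jgjyjgHy=>jgjyjgjMyy=>jgjyjgjSygyy=>jgjyjgjjygyy

S => jEH   [S ::= j E H]
jEH => jgH   [E ::= g]
jgH => jgjMy   [H ::= j M y]
jgjMy => jgjySy   [M ::= y S]
jgjySy => jgjyjEHy   [S ::= j E H]
jgjyjEHy => jgjyjgHy   [E ::= g]
jgjyjgHy => jgjyjgjMyy   [H ::= j M y]
jgjyjgjMyy => jgjyjgjSygyy   [M ::= S y g]
jgjyjgjSygyy => jgjyjgjjygyy   [S ::= j]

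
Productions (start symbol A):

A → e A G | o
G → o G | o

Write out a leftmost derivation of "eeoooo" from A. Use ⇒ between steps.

A⇒eAG⇒eeAGG⇒eeoGG⇒eeooGG⇒eeoooG⇒eeoooo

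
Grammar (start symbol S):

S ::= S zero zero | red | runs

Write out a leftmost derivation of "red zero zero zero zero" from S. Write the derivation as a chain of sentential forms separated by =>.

S => S zero zero   [S ::= S zero zero]
S zero zero => S zero zero zero zero   [S ::= S zero zero]
S zero zero zero zero => red zero zero zero zero   [S ::= red]

S => S zero zero => S zero zero zero zero => red zero zero zero zero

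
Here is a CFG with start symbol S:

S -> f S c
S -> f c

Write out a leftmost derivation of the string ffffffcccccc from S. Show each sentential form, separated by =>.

S => fSc => ffScc => fffSccc => ffffScccc => fffffSccccc => ffffffcccccc

S => fSc   [S -> f S c]
fSc => ffScc   [S -> f S c]
ffScc => fffSccc   [S -> f S c]
fffSccc => ffffScccc   [S -> f S c]
ffffScccc => fffffSccccc   [S -> f S c]
fffffSccccc => ffffffcccccc   [S -> f c]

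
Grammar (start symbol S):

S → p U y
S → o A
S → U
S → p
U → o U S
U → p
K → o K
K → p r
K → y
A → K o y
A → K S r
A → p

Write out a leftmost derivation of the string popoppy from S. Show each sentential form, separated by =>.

S => pUy   [S → p U y]
pUy => poUSy   [U → o U S]
poUSy => popSy   [U → p]
popSy => popUy   [S → U]
popUy => popoUSy   [U → o U S]
popoUSy => popopSy   [U → p]
popopSy => popoppy   [S → p]

S => pUy => poUSy => popSy => popUy => popoUSy => popopSy => popoppy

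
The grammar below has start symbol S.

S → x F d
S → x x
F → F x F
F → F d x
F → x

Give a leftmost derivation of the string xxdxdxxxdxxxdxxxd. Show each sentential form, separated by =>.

S=>xFd=>xFxFd=>xFdxxFd=>xFxFdxxFd=>xFdxxFdxxFd=>xFxFdxxFdxxFd=>xFdxxFdxxFdxxFd=>xFdxdxxFdxxFdxxFd=>xxdxdxxFdxxFdxxFd=>xxdxdxxxdxxFdxxFd=>xxdxdxxxdxxxdxxFd=>xxdxdxxxdxxxdxxxd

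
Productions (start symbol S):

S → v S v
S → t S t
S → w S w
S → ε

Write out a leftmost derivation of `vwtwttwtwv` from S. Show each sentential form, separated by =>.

S => vSv => vwSwv => vwtStwv => vwtwSwtwv => vwtwtStwtwv => vwtwttwtwv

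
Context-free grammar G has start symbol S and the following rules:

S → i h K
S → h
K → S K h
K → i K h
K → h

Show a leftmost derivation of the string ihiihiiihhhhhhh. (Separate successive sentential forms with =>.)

S=>ihK=>ihiKh=>ihiSKhh=>ihiihKKhh=>ihiihiKhKhh=>ihiihiiKhhKhh=>ihiihiiiKhhhKhh=>ihiihiiihhhhKhh=>ihiihiiihhhhhhh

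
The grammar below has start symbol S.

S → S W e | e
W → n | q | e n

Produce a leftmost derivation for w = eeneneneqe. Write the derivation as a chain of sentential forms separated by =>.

S=>SWe=>SWeWe=>SWeWeWe=>SWeWeWeWe=>eWeWeWeWe=>eeneWeWeWe=>eeneneWeWe=>eeneneneWe=>eeneneneqe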